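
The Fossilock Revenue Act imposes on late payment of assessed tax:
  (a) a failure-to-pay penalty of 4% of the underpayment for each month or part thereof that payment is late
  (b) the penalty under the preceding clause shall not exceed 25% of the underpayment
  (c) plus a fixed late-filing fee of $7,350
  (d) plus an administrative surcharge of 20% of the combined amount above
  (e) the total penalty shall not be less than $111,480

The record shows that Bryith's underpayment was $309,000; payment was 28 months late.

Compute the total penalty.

Accrued rate: 4% × 28 = 112%, capped at 25% → 25%
Failure-to-pay penalty: 25% of $309,000 = $77,250
Penalty before surcharge: $77,250 + $7,350 = $84,600
Administrative surcharge: 20% of $84,600 = $16,920
Total penalty: $84,600 + $16,920 = $101,520
Minimum $111,480: $101,520 is below the minimum → $111,480

$111,480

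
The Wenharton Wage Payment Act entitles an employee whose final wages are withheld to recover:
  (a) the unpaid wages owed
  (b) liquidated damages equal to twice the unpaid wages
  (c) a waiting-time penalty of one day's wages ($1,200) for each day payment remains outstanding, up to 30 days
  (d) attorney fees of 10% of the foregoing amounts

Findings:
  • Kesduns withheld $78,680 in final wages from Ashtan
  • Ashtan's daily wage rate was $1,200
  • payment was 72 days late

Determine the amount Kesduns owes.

$299,244

Doubled: 2 × $78,680 = $157,360
Penalty days: min(72, 30) = 30
Waiting-time penalty: 30 × $1,200 = $36,000
Subtotal: $78,680 + $157,360 + $36,000 = $272,040
Attorney fees: 10% of $272,040 = $27,204
Total award: $272,040 + $27,204 = $299,244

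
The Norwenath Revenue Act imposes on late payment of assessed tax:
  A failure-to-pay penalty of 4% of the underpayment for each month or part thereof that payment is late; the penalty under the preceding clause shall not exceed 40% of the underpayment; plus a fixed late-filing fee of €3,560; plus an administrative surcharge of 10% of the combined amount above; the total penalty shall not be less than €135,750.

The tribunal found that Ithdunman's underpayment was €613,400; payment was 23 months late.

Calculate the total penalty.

Accrued rate: 4% × 23 = 92%, capped at 40% → 40%
Failure-to-pay penalty: 40% of €613,400 = €245,360
Penalty before surcharge: €245,360 + €3,560 = €248,920
Administrative surcharge: 10% of €248,920 = €24,892
Total penalty: €248,920 + €24,892 = €273,812
Minimum €135,750: €273,812 meets the minimum, no increase.

€273,812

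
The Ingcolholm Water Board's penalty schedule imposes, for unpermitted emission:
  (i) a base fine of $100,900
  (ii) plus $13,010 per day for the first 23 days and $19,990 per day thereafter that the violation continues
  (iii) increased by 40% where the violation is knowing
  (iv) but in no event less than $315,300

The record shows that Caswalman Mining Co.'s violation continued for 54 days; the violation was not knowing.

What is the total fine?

First 23 days: 23 × $13,010 = $299,230
Remaining days: (54 − 23) × $19,990 = $619,690
Per-day component: $299,230 + $619,690 = $918,920
Base plus per-day: $100,900 + $918,920 = $1,019,820
The violation was not knowing: no 40% increase.
Minimum $315,300: $1,019,820 meets the minimum, no increase.

$1,019,820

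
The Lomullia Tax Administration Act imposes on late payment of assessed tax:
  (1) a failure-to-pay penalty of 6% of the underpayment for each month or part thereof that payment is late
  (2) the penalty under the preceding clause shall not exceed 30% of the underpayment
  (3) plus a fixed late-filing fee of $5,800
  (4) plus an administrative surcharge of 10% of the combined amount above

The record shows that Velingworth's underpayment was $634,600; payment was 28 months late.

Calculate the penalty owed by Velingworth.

$215,798

Accrued rate: 6% × 28 = 168%, capped at 30% → 30%
Failure-to-pay penalty: 30% of $634,600 = $190,380
Penalty before surcharge: $190,380 + $5,800 = $196,180
Administrative surcharge: 10% of $196,180 = $19,618
Total penalty: $196,180 + $19,618 = $215,798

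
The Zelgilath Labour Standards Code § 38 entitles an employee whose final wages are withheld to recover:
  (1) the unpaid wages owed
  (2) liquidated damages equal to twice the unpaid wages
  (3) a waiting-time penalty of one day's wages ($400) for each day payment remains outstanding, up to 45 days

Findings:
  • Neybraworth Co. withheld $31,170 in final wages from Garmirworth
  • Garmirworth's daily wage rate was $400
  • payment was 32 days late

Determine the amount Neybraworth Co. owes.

$106,310

Doubled: 2 × $31,170 = $62,340
Penalty days: min(32, 45) = 32
Waiting-time penalty: 32 × $400 = $12,800
Total award: $31,170 + $62,340 + $12,800 = $106,310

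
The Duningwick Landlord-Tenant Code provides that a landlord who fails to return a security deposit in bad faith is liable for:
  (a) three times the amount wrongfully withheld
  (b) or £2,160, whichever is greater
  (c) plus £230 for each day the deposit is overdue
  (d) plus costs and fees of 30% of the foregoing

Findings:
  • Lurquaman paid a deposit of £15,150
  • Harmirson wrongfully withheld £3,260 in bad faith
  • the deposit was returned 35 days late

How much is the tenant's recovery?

Trebled: 3 × £3,260 = £9,780
Minimum £2,160: £9,780 meets the minimum, no increase.
Late-return penalty: 35 × £230 = £8,050
Damages plus late penalty: £9,780 + £8,050 = £17,830
Costs and fees: 30% of £17,830 = £5,349
Total recovery: £17,830 + £5,349 = £23,179

£23,179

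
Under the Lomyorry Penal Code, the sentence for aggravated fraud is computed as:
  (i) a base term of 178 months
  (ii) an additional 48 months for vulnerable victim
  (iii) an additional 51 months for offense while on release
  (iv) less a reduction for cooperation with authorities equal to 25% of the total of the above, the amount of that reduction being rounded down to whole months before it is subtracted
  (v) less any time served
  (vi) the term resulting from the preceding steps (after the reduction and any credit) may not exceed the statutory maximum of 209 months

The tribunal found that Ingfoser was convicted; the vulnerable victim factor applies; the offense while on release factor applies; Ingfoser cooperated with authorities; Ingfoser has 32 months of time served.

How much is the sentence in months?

176 months

Vulnerable victim enhancement: +48 months
Offense while on release enhancement: +51 months
Adjusted term: 178 months + 48 months + 51 months = 277 months
Cooperation with authorities reduction: 25% of 277 months = 69 months (rounded down)
After reduction: 277 − 69 = 208 months
Less time served: 208 months − 32 months = 176 months
Cap at 209 months: 176 months is within the cap, no reduction.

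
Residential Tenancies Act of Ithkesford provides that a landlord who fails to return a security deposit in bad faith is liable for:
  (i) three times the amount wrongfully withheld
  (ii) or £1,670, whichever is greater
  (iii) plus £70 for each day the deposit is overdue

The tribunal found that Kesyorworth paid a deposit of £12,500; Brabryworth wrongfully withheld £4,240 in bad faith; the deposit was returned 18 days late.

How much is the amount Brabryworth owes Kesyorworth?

£13,980

Trebled: 3 × £4,240 = £12,720
Minimum £1,670: £12,720 meets the minimum, no increase.
Late-return penalty: 18 × £70 = £1,260
Damages plus late penalty: £12,720 + £1,260 = £13,980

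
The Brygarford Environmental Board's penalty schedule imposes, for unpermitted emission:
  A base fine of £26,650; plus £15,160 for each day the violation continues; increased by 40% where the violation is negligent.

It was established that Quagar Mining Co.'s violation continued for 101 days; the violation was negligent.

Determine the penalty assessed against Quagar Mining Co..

£2,180,934

Per-day component: 101 × £15,160 = £1,531,160
Base plus per-day: £26,650 + £1,531,160 = £1,557,810
Enhancement: 40% of £1,557,810 = £623,124
Enhanced fine: £1,557,810 + £623,124 = £2,180,934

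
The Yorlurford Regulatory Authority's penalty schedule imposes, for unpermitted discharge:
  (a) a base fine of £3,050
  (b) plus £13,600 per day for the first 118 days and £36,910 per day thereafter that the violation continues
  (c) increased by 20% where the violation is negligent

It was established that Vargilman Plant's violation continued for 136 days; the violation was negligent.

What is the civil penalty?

First 118 days: 118 × £13,600 = £1,604,800
Remaining days: (136 − 118) × £36,910 = £664,380
Per-day component: £1,604,800 + £664,380 = £2,269,180
Base plus per-day: £3,050 + £2,269,180 = £2,272,230
Enhancement: 20% of £2,272,230 = £454,446
Enhanced fine: £2,272,230 + £454,446 = £2,726,676

£2,726,676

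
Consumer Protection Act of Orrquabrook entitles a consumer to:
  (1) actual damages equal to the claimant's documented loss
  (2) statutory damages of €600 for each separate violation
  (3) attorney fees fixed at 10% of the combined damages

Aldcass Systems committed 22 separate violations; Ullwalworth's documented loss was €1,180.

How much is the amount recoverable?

€15,818

Statutory damages: 22 × €600 = €13,200
Combined damages: €1,180 + €13,200 = €14,380
Attorney fees: 10% of €14,380 = €1,438
Total recovery: €14,380 + €1,438 = €15,818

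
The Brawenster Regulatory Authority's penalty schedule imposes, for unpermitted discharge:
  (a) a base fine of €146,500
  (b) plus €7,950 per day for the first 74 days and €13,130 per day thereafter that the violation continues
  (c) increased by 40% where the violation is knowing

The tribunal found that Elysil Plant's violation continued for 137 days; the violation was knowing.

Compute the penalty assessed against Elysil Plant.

Civil penalty: €2,186,786

First 74 days: 74 × €7,950 = €588,300
Remaining days: (137 − 74) × €13,130 = €827,190
Per-day component: €588,300 + €827,190 = €1,415,490
Base plus per-day: €146,500 + €1,415,490 = €1,561,990
Enhancement: 40% of €1,561,990 = €624,796
Enhanced fine: €1,561,990 + €624,796 = €2,186,786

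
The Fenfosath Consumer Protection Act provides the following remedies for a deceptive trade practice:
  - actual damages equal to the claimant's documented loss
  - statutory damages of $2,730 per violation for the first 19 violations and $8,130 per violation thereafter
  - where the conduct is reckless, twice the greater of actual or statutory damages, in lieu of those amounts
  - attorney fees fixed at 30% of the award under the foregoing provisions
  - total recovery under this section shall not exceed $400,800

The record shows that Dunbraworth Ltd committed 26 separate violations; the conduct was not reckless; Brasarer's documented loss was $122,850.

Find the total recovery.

First 19 violations: 19 × $2,730 = $51,870
Remaining violations: (26 − 19) × $8,130 = $56,910
Statutory damages: $51,870 + $56,910 = $108,780
Conduct not reckless: the in-lieu enhancement does not apply.
Actual plus statutory damages: $122,850 + $108,780 = $231,630
Attorney fees: 30% of $231,630 = $69,489
Total before cap: $231,630 + $69,489 = $301,119
Cap at $400,800: $301,119 is within the cap, no reduction.

$301,119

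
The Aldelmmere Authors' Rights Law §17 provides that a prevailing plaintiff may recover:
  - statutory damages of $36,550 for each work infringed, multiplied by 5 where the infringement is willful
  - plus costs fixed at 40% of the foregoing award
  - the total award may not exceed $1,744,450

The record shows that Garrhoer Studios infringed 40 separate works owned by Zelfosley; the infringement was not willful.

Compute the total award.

$1,744,450

Statutory damages: 40 × $36,550 = $1,462,000
Infringement not willful: no ×5 enhancement.
Costs: 40% of $1,462,000 = $584,800
Award plus costs: $1,462,000 + $584,800 = $2,046,800
Cap at $1,744,450: $2,046,800 exceeds the cap → $1,744,450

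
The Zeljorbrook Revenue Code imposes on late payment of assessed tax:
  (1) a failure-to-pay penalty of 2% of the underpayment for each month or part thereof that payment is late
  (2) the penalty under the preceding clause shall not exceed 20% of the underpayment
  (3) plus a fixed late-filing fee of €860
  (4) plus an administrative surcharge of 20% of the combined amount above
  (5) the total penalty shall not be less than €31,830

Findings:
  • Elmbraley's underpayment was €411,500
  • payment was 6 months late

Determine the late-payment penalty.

€60,288

Accrued rate: 2% × 6 = 12%, capped at 20% → 12%
Failure-to-pay penalty: 12% of €411,500 = €49,380
Penalty before surcharge: €49,380 + €860 = €50,240
Administrative surcharge: 20% of €50,240 = €10,048
Total penalty: €50,240 + €10,048 = €60,288
Minimum €31,830: €60,288 meets the minimum, no increase.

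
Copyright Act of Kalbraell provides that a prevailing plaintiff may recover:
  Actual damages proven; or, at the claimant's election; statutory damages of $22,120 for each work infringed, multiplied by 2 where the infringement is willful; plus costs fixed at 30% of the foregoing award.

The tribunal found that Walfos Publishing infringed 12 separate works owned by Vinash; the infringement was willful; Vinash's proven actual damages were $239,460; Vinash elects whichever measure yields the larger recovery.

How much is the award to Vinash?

$690,144

Statutory damages: 12 × $22,120 = $265,440
Doubled: 2 × $265,440 = $530,880
Greater of actual damages ($239,460) or enhanced statutory damages ($530,880): $530,880
Costs: 30% of $530,880 = $159,264
Award plus costs: $530,880 + $159,264 = $690,144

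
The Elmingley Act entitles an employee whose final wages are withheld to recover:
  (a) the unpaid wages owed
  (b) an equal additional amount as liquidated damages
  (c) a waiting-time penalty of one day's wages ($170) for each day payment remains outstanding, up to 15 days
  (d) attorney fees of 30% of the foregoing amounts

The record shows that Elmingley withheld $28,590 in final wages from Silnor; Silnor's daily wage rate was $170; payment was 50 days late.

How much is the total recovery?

Liquidated damages (equal amount): $28,590
Penalty days: min(50, 15) = 15
Waiting-time penalty: 15 × $170 = $2,550
Subtotal: $28,590 + $28,590 + $2,550 = $59,730
Attorney fees: 30% of $59,730 = $17,919
Total award: $59,730 + $17,919 = $77,649

$77,649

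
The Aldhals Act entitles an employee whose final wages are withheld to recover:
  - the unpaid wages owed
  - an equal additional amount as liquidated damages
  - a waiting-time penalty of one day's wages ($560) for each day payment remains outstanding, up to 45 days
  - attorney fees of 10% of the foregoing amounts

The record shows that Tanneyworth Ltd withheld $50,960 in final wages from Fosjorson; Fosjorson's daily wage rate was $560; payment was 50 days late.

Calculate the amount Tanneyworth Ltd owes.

$139,832

Liquidated damages (equal amount): $50,960
Penalty days: min(50, 45) = 45
Waiting-time penalty: 45 × $560 = $25,200
Subtotal: $50,960 + $50,960 + $25,200 = $127,120
Attorney fees: 10% of $127,120 = $12,712
Total award: $127,120 + $12,712 = $139,832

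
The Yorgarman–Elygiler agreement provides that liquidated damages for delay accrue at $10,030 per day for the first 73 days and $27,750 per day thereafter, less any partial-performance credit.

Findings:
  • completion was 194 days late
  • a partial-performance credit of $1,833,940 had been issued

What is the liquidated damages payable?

$2,256,000

First 73 days: 73 × $10,030 = $732,190
Remaining days: (194 − 73) × $27,750 = $3,357,750
Accrued per-day damages: $732,190 + $3,357,750 = $4,089,940
Less partial-performance credit: $4,089,940 − $1,833,940 = $2,256,000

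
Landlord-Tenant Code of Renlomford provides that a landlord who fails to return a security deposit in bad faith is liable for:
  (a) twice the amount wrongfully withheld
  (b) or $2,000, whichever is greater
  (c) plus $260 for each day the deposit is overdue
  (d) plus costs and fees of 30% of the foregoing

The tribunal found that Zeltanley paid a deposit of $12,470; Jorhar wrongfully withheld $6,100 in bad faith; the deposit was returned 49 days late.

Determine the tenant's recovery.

Doubled: 2 × $6,100 = $12,200
Minimum $2,000: $12,200 meets the minimum, no increase.
Late-return penalty: 49 × $260 = $12,740
Damages plus late penalty: $12,200 + $12,740 = $24,940
Costs and fees: 30% of $24,940 = $7,482
Total recovery: $24,940 + $7,482 = $32,422

$32,422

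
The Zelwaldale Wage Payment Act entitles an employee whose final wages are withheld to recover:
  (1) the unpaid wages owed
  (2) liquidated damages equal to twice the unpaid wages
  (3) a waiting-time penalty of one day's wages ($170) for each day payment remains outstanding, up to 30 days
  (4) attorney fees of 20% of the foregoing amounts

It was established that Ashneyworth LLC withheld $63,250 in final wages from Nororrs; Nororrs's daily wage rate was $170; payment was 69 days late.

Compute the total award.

Total award: $233,820

Doubled: 2 × $63,250 = $126,500
Penalty days: min(69, 30) = 30
Waiting-time penalty: 30 × $170 = $5,100
Subtotal: $63,250 + $126,500 + $5,100 = $194,850
Attorney fees: 20% of $194,850 = $38,970
Total award: $194,850 + $38,970 = $233,820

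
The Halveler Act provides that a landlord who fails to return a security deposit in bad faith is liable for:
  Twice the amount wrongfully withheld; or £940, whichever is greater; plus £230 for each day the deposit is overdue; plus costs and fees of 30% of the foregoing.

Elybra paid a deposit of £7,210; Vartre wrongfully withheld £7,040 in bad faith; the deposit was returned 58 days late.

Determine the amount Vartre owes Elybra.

Recovery: £35,646

Doubled: 2 × £7,040 = £14,080
Minimum £940: £14,080 meets the minimum, no increase.
Late-return penalty: 58 × £230 = £13,340
Damages plus late penalty: £14,080 + £13,340 = £27,420
Costs and fees: 30% of £27,420 = £8,226
Total recovery: £27,420 + £8,226 = £35,646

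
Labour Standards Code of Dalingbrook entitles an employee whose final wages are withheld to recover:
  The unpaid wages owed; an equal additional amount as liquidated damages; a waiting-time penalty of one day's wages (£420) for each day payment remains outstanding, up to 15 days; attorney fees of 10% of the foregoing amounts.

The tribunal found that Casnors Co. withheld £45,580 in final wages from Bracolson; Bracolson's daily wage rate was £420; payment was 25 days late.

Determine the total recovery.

£107,206

Liquidated damages (equal amount): £45,580
Penalty days: min(25, 15) = 15
Waiting-time penalty: 15 × £420 = £6,300
Subtotal: £45,580 + £45,580 + £6,300 = £97,460
Attorney fees: 10% of £97,460 = £9,746
Total award: £97,460 + £9,746 = £107,206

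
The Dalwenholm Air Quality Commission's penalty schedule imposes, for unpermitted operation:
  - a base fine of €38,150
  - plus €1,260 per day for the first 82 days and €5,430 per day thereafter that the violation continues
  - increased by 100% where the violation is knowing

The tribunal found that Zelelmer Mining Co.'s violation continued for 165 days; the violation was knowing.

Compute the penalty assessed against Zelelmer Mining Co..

€1,184,320

First 82 days: 82 × €1,260 = €103,320
Remaining days: (165 − 82) × €5,430 = €450,690
Per-day component: €103,320 + €450,690 = €554,010
Base plus per-day: €38,150 + €554,010 = €592,160
Enhancement: 100% of €592,160 = €592,160
Enhanced fine: €592,160 + €592,160 = €1,184,320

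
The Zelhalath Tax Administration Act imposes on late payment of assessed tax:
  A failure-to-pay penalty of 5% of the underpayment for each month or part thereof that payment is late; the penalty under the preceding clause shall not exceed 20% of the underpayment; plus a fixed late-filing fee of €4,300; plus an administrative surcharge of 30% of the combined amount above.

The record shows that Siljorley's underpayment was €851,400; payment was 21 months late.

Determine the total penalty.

Accrued rate: 5% × 21 = 105%, capped at 20% → 20%
Failure-to-pay penalty: 20% of €851,400 = €170,280
Penalty before surcharge: €170,280 + €4,300 = €174,580
Administrative surcharge: 30% of €174,580 = €52,374
Total penalty: €174,580 + €52,374 = €226,954

€226,954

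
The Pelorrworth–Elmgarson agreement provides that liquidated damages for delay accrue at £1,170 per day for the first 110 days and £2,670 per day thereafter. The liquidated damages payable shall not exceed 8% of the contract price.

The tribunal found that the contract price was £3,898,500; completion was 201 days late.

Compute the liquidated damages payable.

First 110 days: 110 × £1,170 = £128,700
Remaining days: (201 − 110) × £2,670 = £242,970
Accrued per-day damages: £128,700 + £242,970 = £371,670
Cap: 8% of £3,898,500 = £311,880
Cap at £311,880: £371,670 exceeds the cap → £311,880

£311,880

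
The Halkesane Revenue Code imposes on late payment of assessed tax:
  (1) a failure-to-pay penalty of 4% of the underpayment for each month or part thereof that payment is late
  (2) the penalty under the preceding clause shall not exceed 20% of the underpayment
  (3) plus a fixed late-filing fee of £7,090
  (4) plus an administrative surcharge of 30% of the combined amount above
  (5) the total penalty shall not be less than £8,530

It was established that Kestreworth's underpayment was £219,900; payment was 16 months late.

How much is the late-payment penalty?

£66,391

Accrued rate: 4% × 16 = 64%, capped at 20% → 20%
Failure-to-pay penalty: 20% of £219,900 = £43,980
Penalty before surcharge: £43,980 + £7,090 = £51,070
Administrative surcharge: 30% of £51,070 = £15,321
Total penalty: £51,070 + £15,321 = £66,391
Minimum £8,530: £66,391 meets the minimum, no increase.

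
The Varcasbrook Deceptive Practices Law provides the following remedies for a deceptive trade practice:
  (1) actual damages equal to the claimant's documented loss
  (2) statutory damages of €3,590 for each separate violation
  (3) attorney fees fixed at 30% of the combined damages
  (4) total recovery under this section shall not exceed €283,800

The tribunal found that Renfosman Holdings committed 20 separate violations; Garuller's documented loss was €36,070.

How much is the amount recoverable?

Statutory damages: 20 × €3,590 = €71,800
Combined damages: €36,070 + €71,800 = €107,870
Attorney fees: 30% of €107,870 = €32,361
Total before cap: €107,870 + €32,361 = €140,231
Cap at €283,800: €140,231 is within the cap, no reduction.

€140,231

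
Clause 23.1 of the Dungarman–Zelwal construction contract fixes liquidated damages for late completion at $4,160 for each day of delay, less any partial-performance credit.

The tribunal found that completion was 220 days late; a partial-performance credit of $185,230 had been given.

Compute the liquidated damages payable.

Per-day damages: 220 × $4,160 = $915,200
Less partial-performance credit: $915,200 − $185,230 = $729,970

$729,970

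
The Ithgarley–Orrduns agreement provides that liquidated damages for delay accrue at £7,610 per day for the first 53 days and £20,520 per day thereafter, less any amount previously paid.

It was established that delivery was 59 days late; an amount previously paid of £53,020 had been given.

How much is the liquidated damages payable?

First 53 days: 53 × £7,610 = £403,330
Remaining days: (59 − 53) × £20,520 = £123,120
Accrued per-day damages: £403,330 + £123,120 = £526,450
Less amount previously paid: £526,450 − £53,020 = £473,430

£473,430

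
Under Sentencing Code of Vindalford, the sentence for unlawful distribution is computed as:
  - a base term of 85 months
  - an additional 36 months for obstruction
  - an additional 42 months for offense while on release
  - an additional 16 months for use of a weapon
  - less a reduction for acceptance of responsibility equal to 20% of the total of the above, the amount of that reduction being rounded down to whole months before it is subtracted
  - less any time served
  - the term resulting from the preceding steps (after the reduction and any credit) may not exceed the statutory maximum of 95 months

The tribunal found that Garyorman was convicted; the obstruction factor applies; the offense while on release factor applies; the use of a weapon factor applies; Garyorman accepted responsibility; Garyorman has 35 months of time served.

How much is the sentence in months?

95 months

Obstruction enhancement: +36 months
Offense while on release enhancement: +42 months
Use of a weapon enhancement: +16 months
Adjusted term: 85 months + 36 months + 42 months + 16 months = 179 months
Acceptance of responsibility reduction: 20% of 179 months = 35 months (rounded down)
After reduction: 179 − 35 = 144 months
Less time served: 144 months − 35 months = 109 months
Cap at 95 months: 109 months exceeds the cap → 95 months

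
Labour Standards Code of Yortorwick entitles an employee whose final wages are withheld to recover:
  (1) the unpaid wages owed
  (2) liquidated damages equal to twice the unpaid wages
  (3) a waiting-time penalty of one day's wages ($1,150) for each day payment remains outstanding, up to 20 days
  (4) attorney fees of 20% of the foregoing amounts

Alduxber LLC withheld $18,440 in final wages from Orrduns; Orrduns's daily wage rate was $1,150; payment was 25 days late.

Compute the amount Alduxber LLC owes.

Doubled: 2 × $18,440 = $36,880
Penalty days: min(25, 20) = 20
Waiting-time penalty: 20 × $1,150 = $23,000
Subtotal: $18,440 + $36,880 + $23,000 = $78,320
Attorney fees: 20% of $78,320 = $15,664
Total award: $78,320 + $15,664 = $93,984

$93,984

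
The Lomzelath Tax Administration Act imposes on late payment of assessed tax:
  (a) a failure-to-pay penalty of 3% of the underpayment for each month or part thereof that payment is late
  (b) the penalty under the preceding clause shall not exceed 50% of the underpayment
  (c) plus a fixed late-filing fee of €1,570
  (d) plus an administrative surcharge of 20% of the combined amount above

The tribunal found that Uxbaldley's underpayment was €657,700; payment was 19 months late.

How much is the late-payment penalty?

€396,504

Accrued rate: 3% × 19 = 57%, capped at 50% → 50%
Failure-to-pay penalty: 50% of €657,700 = €328,850
Penalty before surcharge: €328,850 + €1,570 = €330,420
Administrative surcharge: 20% of €330,420 = €66,084
Total penalty: €330,420 + €66,084 = €396,504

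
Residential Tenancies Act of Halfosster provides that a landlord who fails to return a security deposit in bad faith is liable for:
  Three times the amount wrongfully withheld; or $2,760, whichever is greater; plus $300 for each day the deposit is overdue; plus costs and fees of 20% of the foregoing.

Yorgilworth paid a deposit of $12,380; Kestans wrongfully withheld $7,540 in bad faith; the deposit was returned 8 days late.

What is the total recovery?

$30,024

Trebled: 3 × $7,540 = $22,620
Minimum $2,760: $22,620 meets the minimum, no increase.
Late-return penalty: 8 × $300 = $2,400
Damages plus late penalty: $22,620 + $2,400 = $25,020
Costs and fees: 20% of $25,020 = $5,004
Total recovery: $25,020 + $5,004 = $30,024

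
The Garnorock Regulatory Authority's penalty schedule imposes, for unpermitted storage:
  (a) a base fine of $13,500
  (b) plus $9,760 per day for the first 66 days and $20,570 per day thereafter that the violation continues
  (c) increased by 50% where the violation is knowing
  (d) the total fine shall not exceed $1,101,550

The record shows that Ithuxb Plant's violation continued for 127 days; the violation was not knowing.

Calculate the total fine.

First 66 days: 66 × $9,760 = $644,160
Remaining days: (127 − 66) × $20,570 = $1,254,770
Per-day component: $644,160 + $1,254,770 = $1,898,930
Base plus per-day: $13,500 + $1,898,930 = $1,912,430
The violation was not knowing: no 50% increase.
Cap at $1,101,550: $1,912,430 exceeds the cap → $1,101,550

$1,101,550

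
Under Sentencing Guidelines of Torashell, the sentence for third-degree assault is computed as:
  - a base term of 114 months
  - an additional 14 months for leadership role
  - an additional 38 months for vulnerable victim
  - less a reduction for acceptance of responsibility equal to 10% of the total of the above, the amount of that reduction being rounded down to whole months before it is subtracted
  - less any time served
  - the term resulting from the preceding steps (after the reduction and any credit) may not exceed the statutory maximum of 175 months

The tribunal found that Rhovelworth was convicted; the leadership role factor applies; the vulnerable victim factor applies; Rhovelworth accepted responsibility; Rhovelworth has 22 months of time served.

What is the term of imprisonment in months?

128 months

Leadership role enhancement: +14 months
Vulnerable victim enhancement: +38 months
Adjusted term: 114 months + 14 months + 38 months = 166 months
Acceptance of responsibility reduction: 10% of 166 months = 16 months (rounded down)
After reduction: 166 − 16 = 150 months
Less time served: 150 months − 22 months = 128 months
Cap at 175 months: 128 months is within the cap, no reduction.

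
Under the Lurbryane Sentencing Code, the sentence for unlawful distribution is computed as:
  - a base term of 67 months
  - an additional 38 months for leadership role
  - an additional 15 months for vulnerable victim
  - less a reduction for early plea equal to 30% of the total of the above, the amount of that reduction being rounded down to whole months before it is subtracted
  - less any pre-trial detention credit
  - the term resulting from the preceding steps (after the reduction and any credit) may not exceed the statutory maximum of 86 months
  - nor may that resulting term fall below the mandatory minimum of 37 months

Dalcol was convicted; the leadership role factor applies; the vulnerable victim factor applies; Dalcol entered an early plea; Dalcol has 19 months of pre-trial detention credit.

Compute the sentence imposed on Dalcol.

Leadership role enhancement: +38 months
Vulnerable victim enhancement: +15 months
Adjusted term: 67 months + 38 months + 15 months = 120 months
Early plea reduction: 30% of 120 months = 36 months (rounded down)
After reduction: 120 − 36 = 84 months
Less pre-trial detention credit: 84 months − 19 months = 65 months
Cap at 86 months: 65 months is within the cap, no reduction.
Minimum 37 months: 65 months meets the minimum, no increase.

65 months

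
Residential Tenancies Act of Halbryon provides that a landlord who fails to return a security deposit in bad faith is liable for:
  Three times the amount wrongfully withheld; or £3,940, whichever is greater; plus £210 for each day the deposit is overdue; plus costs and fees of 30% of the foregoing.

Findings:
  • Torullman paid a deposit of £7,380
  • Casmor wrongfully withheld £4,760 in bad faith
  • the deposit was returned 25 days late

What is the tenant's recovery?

£25,389

Trebled: 3 × £4,760 = £14,280
Minimum £3,940: £14,280 meets the minimum, no increase.
Late-return penalty: 25 × £210 = £5,250
Damages plus late penalty: £14,280 + £5,250 = £19,530
Costs and fees: 30% of £19,530 = £5,859
Total recovery: £19,530 + £5,859 = £25,389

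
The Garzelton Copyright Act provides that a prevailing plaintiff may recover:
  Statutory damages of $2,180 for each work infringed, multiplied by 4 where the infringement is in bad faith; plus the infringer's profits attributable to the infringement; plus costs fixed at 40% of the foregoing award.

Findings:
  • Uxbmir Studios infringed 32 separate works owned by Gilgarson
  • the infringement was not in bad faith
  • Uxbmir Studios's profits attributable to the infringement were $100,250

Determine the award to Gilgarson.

Statutory damages: 32 × $2,180 = $69,760
Infringement not in bad faith: no ×4 enhancement.
Combined award: $69,760 + $100,250 = $170,010
Costs: 40% of $170,010 = $68,004
Award plus costs: $170,010 + $68,004 = $238,014

$238,014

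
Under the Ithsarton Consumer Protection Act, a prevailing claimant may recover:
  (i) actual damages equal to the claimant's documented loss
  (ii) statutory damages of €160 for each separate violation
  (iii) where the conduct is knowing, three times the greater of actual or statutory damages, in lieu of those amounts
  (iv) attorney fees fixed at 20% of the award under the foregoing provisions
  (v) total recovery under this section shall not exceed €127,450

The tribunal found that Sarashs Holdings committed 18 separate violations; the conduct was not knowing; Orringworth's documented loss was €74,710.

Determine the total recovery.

€93,108

Statutory damages: 18 × €160 = €2,880
Conduct not knowing: the in-lieu enhancement does not apply.
Actual plus statutory damages: €74,710 + €2,880 = €77,590
Attorney fees: 20% of €77,590 = €15,518
Total before cap: €77,590 + €15,518 = €93,108
Cap at €127,450: €93,108 is within the cap, no reduction.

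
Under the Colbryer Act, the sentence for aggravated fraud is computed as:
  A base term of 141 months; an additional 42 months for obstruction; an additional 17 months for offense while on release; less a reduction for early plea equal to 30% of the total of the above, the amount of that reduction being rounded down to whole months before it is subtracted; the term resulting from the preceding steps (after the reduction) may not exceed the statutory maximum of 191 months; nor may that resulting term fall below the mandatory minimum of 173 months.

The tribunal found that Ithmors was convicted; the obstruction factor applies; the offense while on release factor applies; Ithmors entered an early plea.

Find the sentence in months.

173 months

Obstruction enhancement: +42 months
Offense while on release enhancement: +17 months
Adjusted term: 141 months + 42 months + 17 months = 200 months
Early plea reduction: 30% of 200 months = 60 months (rounded down)
After reduction: 200 − 60 = 140 months
Cap at 191 months: 140 months is within the cap, no reduction.
Minimum 173 months: 140 months is below the minimum → 173 months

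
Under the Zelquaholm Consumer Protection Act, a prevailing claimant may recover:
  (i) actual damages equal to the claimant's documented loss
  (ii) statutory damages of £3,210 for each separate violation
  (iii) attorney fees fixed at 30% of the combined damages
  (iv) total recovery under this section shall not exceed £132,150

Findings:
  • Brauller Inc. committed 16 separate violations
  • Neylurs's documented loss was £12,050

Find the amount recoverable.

Statutory damages: 16 × £3,210 = £51,360
Combined damages: £12,050 + £51,360 = £63,410
Attorney fees: 30% of £63,410 = £19,023
Total before cap: £63,410 + £19,023 = £82,433
Cap at £132,150: £82,433 is within the cap, no reduction.

£82,433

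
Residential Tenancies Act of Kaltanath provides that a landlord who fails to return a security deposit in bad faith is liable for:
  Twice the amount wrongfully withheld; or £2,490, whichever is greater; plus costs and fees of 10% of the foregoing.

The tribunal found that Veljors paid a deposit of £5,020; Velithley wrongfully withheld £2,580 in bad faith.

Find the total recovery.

Doubled: 2 × £2,580 = £5,160
Minimum £2,490: £5,160 meets the minimum, no increase.
Costs and fees: 10% of £5,160 = £516
Total recovery: £5,160 + £516 = £5,676

£5,676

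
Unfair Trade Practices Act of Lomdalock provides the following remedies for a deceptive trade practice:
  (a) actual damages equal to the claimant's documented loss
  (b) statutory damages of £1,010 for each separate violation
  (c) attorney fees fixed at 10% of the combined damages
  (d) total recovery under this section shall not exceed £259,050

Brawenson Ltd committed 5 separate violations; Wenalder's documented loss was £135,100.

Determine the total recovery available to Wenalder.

£154,165

Statutory damages: 5 × £1,010 = £5,050
Combined damages: £135,100 + £5,050 = £140,150
Attorney fees: 10% of £140,150 = £14,015
Total before cap: £140,150 + £14,015 = £154,165
Cap at £259,050: £154,165 is within the cap, no reduction.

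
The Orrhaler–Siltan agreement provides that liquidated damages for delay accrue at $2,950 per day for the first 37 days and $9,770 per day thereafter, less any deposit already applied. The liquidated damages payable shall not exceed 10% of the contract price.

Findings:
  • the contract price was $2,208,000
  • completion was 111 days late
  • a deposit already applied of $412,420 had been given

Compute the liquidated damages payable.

First 37 days: 37 × $2,950 = $109,150
Remaining days: (111 − 37) × $9,770 = $722,980
Accrued per-day damages: $109,150 + $722,980 = $832,130
Less deposit already applied: $832,130 − $412,420 = $419,710
Cap: 10% of $2,208,000 = $220,800
Cap at $220,800: $419,710 exceeds the cap → $220,800

$220,800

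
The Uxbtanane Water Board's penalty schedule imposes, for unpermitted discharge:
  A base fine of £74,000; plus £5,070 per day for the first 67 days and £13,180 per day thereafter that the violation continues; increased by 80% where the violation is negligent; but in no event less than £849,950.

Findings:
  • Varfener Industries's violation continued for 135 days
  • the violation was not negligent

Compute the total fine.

First 67 days: 67 × £5,070 = £339,690
Remaining days: (135 − 67) × £13,180 = £896,240
Per-day component: £339,690 + £896,240 = £1,235,930
Base plus per-day: £74,000 + £1,235,930 = £1,309,930
The violation was not negligent: no 80% increase.
Minimum £849,950: £1,309,930 meets the minimum, no increase.

£1,309,930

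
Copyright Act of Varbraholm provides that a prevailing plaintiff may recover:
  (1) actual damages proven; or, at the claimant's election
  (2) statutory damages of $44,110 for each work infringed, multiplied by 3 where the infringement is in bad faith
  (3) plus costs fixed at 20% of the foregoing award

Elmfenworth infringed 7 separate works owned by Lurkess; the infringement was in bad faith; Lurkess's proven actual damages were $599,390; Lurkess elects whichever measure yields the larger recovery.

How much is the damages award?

$1,111,572

Statutory damages: 7 × $44,110 = $308,770
Trebled: 3 × $308,770 = $926,310
Greater of actual damages ($599,390) or enhanced statutory damages ($926,310): $926,310
Costs: 20% of $926,310 = $185,262
Award plus costs: $926,310 + $185,262 = $1,111,572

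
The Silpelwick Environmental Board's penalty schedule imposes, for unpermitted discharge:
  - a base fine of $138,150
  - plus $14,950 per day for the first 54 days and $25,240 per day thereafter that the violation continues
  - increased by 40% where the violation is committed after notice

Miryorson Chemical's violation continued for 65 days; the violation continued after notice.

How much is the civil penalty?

First 54 days: 54 × $14,950 = $807,300
Remaining days: (65 − 54) × $25,240 = $277,640
Per-day component: $807,300 + $277,640 = $1,084,940
Base plus per-day: $138,150 + $1,084,940 = $1,223,090
Enhancement: 40% of $1,223,090 = $489,236
Enhanced fine: $1,223,090 + $489,236 = $1,712,326

$1,712,326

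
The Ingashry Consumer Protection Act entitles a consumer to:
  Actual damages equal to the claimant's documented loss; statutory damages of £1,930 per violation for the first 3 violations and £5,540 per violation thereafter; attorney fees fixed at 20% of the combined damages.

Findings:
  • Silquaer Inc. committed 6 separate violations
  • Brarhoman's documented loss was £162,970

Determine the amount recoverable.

£222,456

First 3 violations: 3 × £1,930 = £5,790
Remaining violations: (6 − 3) × £5,540 = £16,620
Statutory damages: £5,790 + £16,620 = £22,410
Combined damages: £162,970 + £22,410 = £185,380
Attorney fees: 20% of £185,380 = £37,076
Total recovery: £185,380 + £37,076 = £222,456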